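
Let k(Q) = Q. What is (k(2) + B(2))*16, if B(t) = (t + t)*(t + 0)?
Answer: 160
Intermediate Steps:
B(t) = 2*t² (B(t) = (2*t)*t = 2*t²)
(k(2) + B(2))*16 = (2 + 2*2²)*16 = (2 + 2*4)*16 = (2 + 8)*16 = 10*16 = 160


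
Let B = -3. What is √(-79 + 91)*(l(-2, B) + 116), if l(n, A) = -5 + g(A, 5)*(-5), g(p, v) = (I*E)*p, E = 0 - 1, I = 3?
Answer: 132*√3 ≈ 228.63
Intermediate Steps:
E = -1
g(p, v) = -3*p (g(p, v) = (3*(-1))*p = -3*p)
l(n, A) = -5 + 15*A (l(n, A) = -5 - 3*A*(-5) = -5 + 15*A)
√(-79 + 91)*(l(-2, B) + 116) = √(-79 + 91)*((-5 + 15*(-3)) + 116) = √12*((-5 - 45) + 116) = (2*√3)*(-50 + 116) = (2*√3)*66 = 132*√3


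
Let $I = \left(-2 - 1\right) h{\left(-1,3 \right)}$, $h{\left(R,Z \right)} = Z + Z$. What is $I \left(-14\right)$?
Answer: $252$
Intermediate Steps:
$h{\left(R,Z \right)} = 2 Z$
$I = -18$ ($I = \left(-2 - 1\right) 2 \cdot 3 = \left(-3\right) 6 = -18$)
$I \left(-14\right) = \left(-18\right) \left(-14\right) = 252$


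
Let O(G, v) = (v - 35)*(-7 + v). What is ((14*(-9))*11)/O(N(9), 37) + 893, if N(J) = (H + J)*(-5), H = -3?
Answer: 8699/10 ≈ 869.90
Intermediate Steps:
N(J) = 15 - 5*J (N(J) = (-3 + J)*(-5) = 15 - 5*J)
O(G, v) = (-35 + v)*(-7 + v)
((14*(-9))*11)/O(N(9), 37) + 893 = ((14*(-9))*11)/(245 + 37² - 42*37) + 893 = (-126*11)/(245 + 1369 - 1554) + 893 = -1386/60 + 893 = -1386*1/60 + 893 = -231/10 + 893 = 8699/10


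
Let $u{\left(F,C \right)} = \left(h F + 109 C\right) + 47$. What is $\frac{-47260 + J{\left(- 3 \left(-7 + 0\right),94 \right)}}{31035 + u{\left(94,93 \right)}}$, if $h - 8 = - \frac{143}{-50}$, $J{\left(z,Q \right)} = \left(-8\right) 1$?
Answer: $- \frac{295425}{263999} \approx -1.119$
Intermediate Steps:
$J{\left(z,Q \right)} = -8$
$h = \frac{543}{50}$ ($h = 8 - \frac{143}{-50} = 8 - - \frac{143}{50} = 8 + \frac{143}{50} = \frac{543}{50} \approx 10.86$)
$u{\left(F,C \right)} = 47 + 109 C + \frac{543 F}{50}$ ($u{\left(F,C \right)} = \left(\frac{543 F}{50} + 109 C\right) + 47 = \left(109 C + \frac{543 F}{50}\right) + 47 = 47 + 109 C + \frac{543 F}{50}$)
$\frac{-47260 + J{\left(- 3 \left(-7 + 0\right),94 \right)}}{31035 + u{\left(94,93 \right)}} = \frac{-47260 - 8}{31035 + \left(47 + 109 \cdot 93 + \frac{543}{50} \cdot 94\right)} = - \frac{47268}{31035 + \left(47 + 10137 + \frac{25521}{25}\right)} = - \frac{47268}{31035 + \frac{280121}{25}} = - \frac{47268}{\frac{1055996}{25}} = \left(-47268\right) \frac{25}{1055996} = - \frac{295425}{263999}$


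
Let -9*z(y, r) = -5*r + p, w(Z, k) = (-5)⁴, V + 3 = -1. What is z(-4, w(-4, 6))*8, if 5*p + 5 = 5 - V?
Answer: 41656/15 ≈ 2777.1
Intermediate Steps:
V = -4 (V = -3 - 1 = -4)
w(Z, k) = 625
p = ⅘ (p = -1 + (5 - 1*(-4))/5 = -1 + (5 + 4)/5 = -1 + (⅕)*9 = -1 + 9/5 = ⅘ ≈ 0.80000)
z(y, r) = -4/45 + 5*r/9 (z(y, r) = -(-5*r + ⅘)/9 = -(⅘ - 5*r)/9 = -4/45 + 5*r/9)
z(-4, w(-4, 6))*8 = (-4/45 + (5/9)*625)*8 = (-4/45 + 3125/9)*8 = (5207/15)*8 = 41656/15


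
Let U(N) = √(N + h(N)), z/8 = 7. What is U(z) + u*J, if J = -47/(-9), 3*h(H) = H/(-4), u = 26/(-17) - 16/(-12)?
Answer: -470/459 + √462/3 ≈ 6.1408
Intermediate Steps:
u = -10/51 (u = 26*(-1/17) - 16*(-1/12) = -26/17 + 4/3 = -10/51 ≈ -0.19608)
h(H) = -H/12 (h(H) = (H/(-4))/3 = (H*(-¼))/3 = (-H/4)/3 = -H/12)
z = 56 (z = 8*7 = 56)
J = 47/9 (J = -47*(-⅑) = 47/9 ≈ 5.2222)
U(N) = √33*√N/6 (U(N) = √(N - N/12) = √(11*N/12) = √33*√N/6)
U(z) + u*J = √33*√56/6 - 10/51*47/9 = √33*(2*√14)/6 - 470/459 = √462/3 - 470/459 = -470/459 + √462/3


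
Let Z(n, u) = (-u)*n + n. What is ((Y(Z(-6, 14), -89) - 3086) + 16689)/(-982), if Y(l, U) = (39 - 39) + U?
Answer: -6757/491 ≈ -13.762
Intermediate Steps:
Z(n, u) = n - n*u (Z(n, u) = -n*u + n = n - n*u)
Y(l, U) = U (Y(l, U) = 0 + U = U)
((Y(Z(-6, 14), -89) - 3086) + 16689)/(-982) = ((-89 - 3086) + 16689)/(-982) = (-3175 + 16689)*(-1/982) = 13514*(-1/982) = -6757/491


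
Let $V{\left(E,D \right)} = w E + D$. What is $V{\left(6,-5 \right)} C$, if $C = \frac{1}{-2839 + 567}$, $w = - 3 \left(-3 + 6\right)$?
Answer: $\frac{59}{2272} \approx 0.025968$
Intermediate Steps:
$w = -9$ ($w = \left(-3\right) 3 = -9$)
$V{\left(E,D \right)} = D - 9 E$ ($V{\left(E,D \right)} = - 9 E + D = D - 9 E$)
$C = - \frac{1}{2272}$ ($C = \frac{1}{-2272} = - \frac{1}{2272} \approx -0.00044014$)
$V{\left(6,-5 \right)} C = \left(-5 - 54\right) \left(- \frac{1}{2272}\right) = \left(-59\right) \left(- \frac{1}{2272}\right) = \frac{59}{2272}$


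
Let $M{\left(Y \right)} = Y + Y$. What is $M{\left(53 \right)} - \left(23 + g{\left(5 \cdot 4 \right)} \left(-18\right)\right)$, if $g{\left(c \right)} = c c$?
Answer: $7283$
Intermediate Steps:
$M{\left(Y \right)} = 2 Y$
$g{\left(c \right)} = c^{2}$
$M{\left(53 \right)} - \left(23 + g{\left(5 \cdot 4 \right)} \left(-18\right)\right) = 2 \cdot 53 - \left(23 + \left(5 \cdot 4\right)^{2} \left(-18\right)\right) = 106 - \left(23 + 20^{2} \left(-18\right)\right) = 106 - \left(23 + 400 \left(-18\right)\right) = 106 - \left(23 - 7200\right) = 106 - -7177 = 106 + 7177 = 7283$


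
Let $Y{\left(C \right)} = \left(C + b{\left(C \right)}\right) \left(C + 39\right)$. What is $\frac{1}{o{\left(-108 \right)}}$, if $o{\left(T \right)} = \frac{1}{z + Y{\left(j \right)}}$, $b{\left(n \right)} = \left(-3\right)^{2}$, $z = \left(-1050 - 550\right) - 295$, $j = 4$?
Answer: $-1336$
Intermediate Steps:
$z = -1895$ ($z = -1600 - 295 = -1895$)
$b{\left(n \right)} = 9$
$Y{\left(C \right)} = \left(9 + C\right) \left(39 + C\right)$ ($Y{\left(C \right)} = \left(C + 9\right) \left(C + 39\right) = \left(9 + C\right) \left(39 + C\right)$)
$o{\left(T \right)} = - \frac{1}{1336}$ ($o{\left(T \right)} = \frac{1}{-1895 + \left(351 + 4^{2} + 48 \cdot 4\right)} = \frac{1}{-1895 + \left(351 + 16 + 192\right)} = \frac{1}{-1895 + 559} = \frac{1}{-1336} = - \frac{1}{1336}$)
$\frac{1}{o{\left(-108 \right)}} = \frac{1}{- \frac{1}{1336}} = -1336$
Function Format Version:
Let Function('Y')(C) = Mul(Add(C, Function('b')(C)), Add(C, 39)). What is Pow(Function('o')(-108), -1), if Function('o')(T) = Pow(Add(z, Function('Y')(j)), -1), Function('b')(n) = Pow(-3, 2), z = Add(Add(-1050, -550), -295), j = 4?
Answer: -1336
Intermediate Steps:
z = -1895 (z = Add(-1600, -295) = -1895)
Function('b')(n) = 9
Function('Y')(C) = Mul(Add(9, C), Add(39, C)) (Function('Y')(C) = Mul(Add(C, 9), Add(C, 39)) = Mul(Add(9, C), Add(39, C)))
Function('o')(T) = Rational(-1, 1336) (Function('o')(T) = Pow(Add(-1895, Add(351, Pow(4, 2), Mul(48, 4))), -1) = Pow(Add(-1895, Add(351, 16, 192)), -1) = Pow(Add(-1895, 559), -1) = Pow(-1336, -1) = Rational(-1, 1336))
Pow(Function('o')(-108), -1) = Pow(Rational(-1, 1336), -1) = -1336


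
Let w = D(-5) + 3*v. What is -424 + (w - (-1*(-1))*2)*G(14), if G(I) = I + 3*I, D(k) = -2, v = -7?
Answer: -1824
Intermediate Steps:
G(I) = 4*I
w = -23 (w = -2 + 3*(-7) = -2 - 21 = -23)
-424 + (w - (-1*(-1))*2)*G(14) = -424 + (-23 - (-1*(-1))*2)*(4*14) = -424 + (-23 - 2)*56 = -424 - 25*56 = -424 - 1400 = -1824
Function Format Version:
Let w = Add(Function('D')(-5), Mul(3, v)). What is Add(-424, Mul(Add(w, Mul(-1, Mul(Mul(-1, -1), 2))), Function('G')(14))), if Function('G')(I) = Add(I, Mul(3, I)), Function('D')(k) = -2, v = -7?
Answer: -1824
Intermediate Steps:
Function('G')(I) = Mul(4, I)
w = -23 (w = Add(-2, Mul(3, -7)) = Add(-2, -21) = -23)
Add(-424, Mul(Add(w, Mul(-1, Mul(Mul(-1, -1), 2))), Function('G')(14))) = Add(-424, Mul(Add(-23, Mul(-1, Mul(Mul(-1, -1), 2))), Mul(4, 14))) = Add(-424, Mul(Add(-23, Mul(-1, Mul(1, 2))), 56)) = Add(-424, Mul(Add(-23, Mul(-1, 2)), 56)) = Add(-424, Mul(Add(-23, -2), 56)) = Add(-424, Mul(-25, 56)) = Add(-424, -1400) = -1824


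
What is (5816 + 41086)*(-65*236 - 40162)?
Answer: -2603154804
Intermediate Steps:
(5816 + 41086)*(-65*236 - 40162) = 46902*(-15340 - 40162) = 46902*(-55502) = -2603154804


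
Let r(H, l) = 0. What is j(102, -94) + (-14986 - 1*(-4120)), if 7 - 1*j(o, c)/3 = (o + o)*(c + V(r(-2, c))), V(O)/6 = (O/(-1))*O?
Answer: 46683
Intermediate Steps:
V(O) = -6*O**2 (V(O) = 6*((O/(-1))*O) = 6*((O*(-1))*O) = 6*((-O)*O) = 6*(-O**2) = -6*O**2)
j(o, c) = 21 - 6*c*o (j(o, c) = 21 - 3*(o + o)*(c - 6*0**2) = 21 - 3*2*o*(c - 6*0) = 21 - 3*2*o*(c + 0) = 21 - 3*2*o*c = 21 - 6*c*o)
j(102, -94) + (-14986 - 1*(-4120)) = (21 - 6*(-94)*102) + (-14986 - 1*(-4120)) = (21 + 57528) + (-14986 + 4120) = 57549 - 10866 = 46683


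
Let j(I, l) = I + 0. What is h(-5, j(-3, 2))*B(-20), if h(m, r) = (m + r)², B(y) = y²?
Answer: 25600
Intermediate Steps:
j(I, l) = I
h(-5, j(-3, 2))*B(-20) = (-5 - 3)²*(-20)² = (-8)²*400 = 64*400 = 25600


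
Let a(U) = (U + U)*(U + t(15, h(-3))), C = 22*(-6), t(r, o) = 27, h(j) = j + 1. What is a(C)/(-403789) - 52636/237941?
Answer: -27849562324/96077958449 ≈ -0.28986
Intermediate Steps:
h(j) = 1 + j
C = -132
a(U) = 2*U*(27 + U) (a(U) = (U + U)*(U + 27) = (2*U)*(27 + U) = 2*U*(27 + U))
a(C)/(-403789) - 52636/237941 = (2*(-132)*(27 - 132))/(-403789) - 52636/237941 = (2*(-132)*(-105))*(-1/403789) - 52636*1/237941 = 27720*(-1/403789) - 52636/237941 = -27720/403789 - 52636/237941 = -27849562324/96077958449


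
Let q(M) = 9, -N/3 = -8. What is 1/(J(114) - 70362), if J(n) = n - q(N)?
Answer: -1/70257 ≈ -1.4233e-5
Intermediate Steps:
N = 24 (N = -3*(-8) = 24)
J(n) = -9 + n (J(n) = n - 1*9 = n - 9 = -9 + n)
1/(J(114) - 70362) = 1/((-9 + 114) - 70362) = 1/(105 - 70362) = 1/(-70257) = -1/70257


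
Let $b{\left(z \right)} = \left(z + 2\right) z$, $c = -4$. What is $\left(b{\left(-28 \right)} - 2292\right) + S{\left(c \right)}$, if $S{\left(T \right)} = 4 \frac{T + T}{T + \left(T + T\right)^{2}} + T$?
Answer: $- \frac{23528}{15} \approx -1568.5$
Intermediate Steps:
$S{\left(T \right)} = T + \frac{8 T}{T + 4 T^{2}}$ ($S{\left(T \right)} = 4 \frac{2 T}{T + \left(2 T\right)^{2}} + T = 4 \frac{2 T}{T + 4 T^{2}} + T = \frac{8 T}{T + 4 T^{2}} + T = T + \frac{8 T}{T + 4 T^{2}}$)
$b{\left(z \right)} = z \left(2 + z\right)$ ($b{\left(z \right)} = \left(2 + z\right) z = z \left(2 + z\right)$)
$\left(b{\left(-28 \right)} - 2292\right) + S{\left(c \right)} = \left(- 28 \left(2 - 28\right) - 2292\right) + \frac{8 - 4 + 4 \left(-4\right)^{2}}{1 + 4 \left(-4\right)} = \left(\left(-28\right) \left(-26\right) - 2292\right) + \frac{8 - 4 + 4 \cdot 16}{1 - 16} = \left(728 - 2292\right) + \frac{8 - 4 + 64}{-15} = -1564 - \frac{68}{15} = - \frac{23528}{15}$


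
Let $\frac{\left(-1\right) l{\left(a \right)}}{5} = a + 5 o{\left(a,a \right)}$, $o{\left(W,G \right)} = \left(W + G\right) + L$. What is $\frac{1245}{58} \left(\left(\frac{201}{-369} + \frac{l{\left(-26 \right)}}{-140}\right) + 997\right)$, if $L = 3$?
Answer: $\frac{1410360485}{66584} \approx 21182.0$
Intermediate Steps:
$o{\left(W,G \right)} = 3 + G + W$ ($o{\left(W,G \right)} = \left(W + G\right) + 3 = \left(G + W\right) + 3 = 3 + G + W$)
$l{\left(a \right)} = -75 - 55 a$ ($l{\left(a \right)} = - 5 \left(a + 5 \left(3 + a + a\right)\right) = - 5 \left(a + 5 \left(3 + 2 a\right)\right) = - 5 \left(a + \left(15 + 10 a\right)\right) = - 5 \left(15 + 11 a\right) = -75 - 55 a$)
$\frac{1245}{58} \left(\left(\frac{201}{-369} + \frac{l{\left(-26 \right)}}{-140}\right) + 997\right) = \frac{1245}{58} \left(\left(\frac{201}{-369} + \frac{-75 - -1430}{-140}\right) + 997\right) = 1245 \cdot \frac{1}{58} \left(\left(201 \left(- \frac{1}{369}\right) + \left(-75 + 1430\right) \left(- \frac{1}{140}\right)\right) + 997\right) = \frac{1245 \left(\left(- \frac{67}{123} + 1355 \left(- \frac{1}{140}\right)\right) + 997\right)}{58} = \frac{1245 \left(\left(- \frac{67}{123} - \frac{271}{28}\right) + 997\right)}{58} = \frac{1245 \left(- \frac{35209}{3444} + 997\right)}{58} = \frac{1245}{58} \cdot \frac{3398459}{3444} = \frac{1410360485}{66584}$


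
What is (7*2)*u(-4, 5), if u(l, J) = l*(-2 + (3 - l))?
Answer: -280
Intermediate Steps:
u(l, J) = l*(1 - l)
(7*2)*u(-4, 5) = (7*2)*(-4*(1 - 1*(-4))) = 14*(-4*(1 + 4)) = 14*(-4*5) = 14*(-20) = -280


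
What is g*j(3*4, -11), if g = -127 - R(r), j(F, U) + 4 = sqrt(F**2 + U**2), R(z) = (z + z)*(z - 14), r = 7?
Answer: 116 - 29*sqrt(265) ≈ -356.09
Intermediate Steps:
R(z) = 2*z*(-14 + z) (R(z) = (2*z)*(-14 + z) = 2*z*(-14 + z))
j(F, U) = -4 + sqrt(F**2 + U**2)
g = -29 (g = -127 - 2*7*(-14 + 7) = -127 - 2*7*(-7) = -127 - 1*(-98) = -127 + 98 = -29)
g*j(3*4, -11) = -29*(-4 + sqrt((3*4)**2 + (-11)**2)) = -29*(-4 + sqrt(12**2 + 121)) = -29*(-4 + sqrt(144 + 121)) = -29*(-4 + sqrt(265)) = 116 - 29*sqrt(265)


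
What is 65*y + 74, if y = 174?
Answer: 11384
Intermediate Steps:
65*y + 74 = 65*174 + 74 = 11310 + 74 = 11384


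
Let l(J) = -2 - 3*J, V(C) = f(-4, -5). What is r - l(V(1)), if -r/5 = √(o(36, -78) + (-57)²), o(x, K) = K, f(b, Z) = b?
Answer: -10 - 5*√3171 ≈ -291.56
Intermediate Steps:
V(C) = -4
r = -5*√3171 (r = -5*√(-78 + (-57)²) = -5*√(-78 + 3249) = -5*√3171 ≈ -281.56)
r - l(V(1)) = -5*√3171 - (-2 - 3*(-4)) = -5*√3171 - (-2 + 12) = -5*√3171 - 1*10 = -5*√3171 - 10 = -10 - 5*√3171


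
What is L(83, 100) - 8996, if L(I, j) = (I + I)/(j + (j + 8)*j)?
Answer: -49028117/5450 ≈ -8996.0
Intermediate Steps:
L(I, j) = 2*I/(j + j*(8 + j)) (L(I, j) = (2*I)/(j + (8 + j)*j) = (2*I)/(j + j*(8 + j)) = 2*I/(j + j*(8 + j)))
L(83, 100) - 8996 = 2*83/(100*(9 + 100)) - 8996 = 2*83*(1/100)/109 - 8996 = 2*83*(1/100)*(1/109) - 8996 = 83/5450 - 8996 = -49028117/5450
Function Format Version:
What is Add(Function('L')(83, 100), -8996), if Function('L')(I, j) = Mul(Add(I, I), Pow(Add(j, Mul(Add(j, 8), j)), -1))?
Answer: Rational(-49028117, 5450) ≈ -8996.0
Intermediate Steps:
Function('L')(I, j) = Mul(2, I, Pow(Add(j, Mul(j, Add(8, j))), -1)) (Function('L')(I, j) = Mul(Mul(2, I), Pow(Add(j, Mul(Add(8, j), j)), -1)) = Mul(Mul(2, I), Pow(Add(j, Mul(j, Add(8, j))), -1)) = Mul(2, I, Pow(Add(j, Mul(j, Add(8, j))), -1)))
Add(Function('L')(83, 100), -8996) = Add(Mul(2, 83, Pow(100, -1), Pow(Add(9, 100), -1)), -8996) = Add(Mul(2, 83, Rational(1, 100), Pow(109, -1)), -8996) = Add(Mul(2, 83, Rational(1, 100), Rational(1, 109)), -8996) = Add(Rational(83, 5450), -8996) = Rational(-49028117, 5450)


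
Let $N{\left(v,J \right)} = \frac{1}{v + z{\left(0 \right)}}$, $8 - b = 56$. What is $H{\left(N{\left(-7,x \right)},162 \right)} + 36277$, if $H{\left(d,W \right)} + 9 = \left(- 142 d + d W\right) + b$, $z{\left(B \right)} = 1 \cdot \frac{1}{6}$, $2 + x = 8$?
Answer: $\frac{1484900}{41} \approx 36217.0$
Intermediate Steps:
$b = -48$ ($b = 8 - 56 = -48$)
$x = 6$ ($x = -2 + 8 = 6$)
$z{\left(B \right)} = \frac{1}{6}$ ($z{\left(B \right)} = 1 \cdot \frac{1}{6} = \frac{1}{6}$)
$N{\left(v,J \right)} = \frac{1}{\frac{1}{6} + v}$ ($N{\left(v,J \right)} = \frac{1}{v + \frac{1}{6}} = \frac{1}{\frac{1}{6} + v}$)
$H{\left(d,W \right)} = -57 - 142 d + W d$ ($H{\left(d,W \right)} = -9 - \left(48 + 142 d - d W\right) = -9 - \left(48 + 142 d - W d\right) = -57 - 142 d + W d$)
$H{\left(N{\left(-7,x \right)},162 \right)} + 36277 = \left(-57 - 142 \frac{6}{1 + 6 \left(-7\right)} + 162 \frac{6}{1 + 6 \left(-7\right)}\right) + 36277 = \left(-57 - 142 \frac{6}{1 - 42} + 162 \frac{6}{1 - 42}\right) + 36277 = \left(-57 - 142 \frac{6}{-41} + 162 \frac{6}{-41}\right) + 36277 = \left(-57 - 142 \cdot 6 \left(- \frac{1}{41}\right) + 162 \cdot 6 \left(- \frac{1}{41}\right)\right) + 36277 = \left(-57 - - \frac{852}{41} + 162 \left(- \frac{6}{41}\right)\right) + 36277 = \left(-57 + \frac{852}{41} - \frac{972}{41}\right) + 36277 = - \frac{2457}{41} + 36277 = \frac{1484900}{41}$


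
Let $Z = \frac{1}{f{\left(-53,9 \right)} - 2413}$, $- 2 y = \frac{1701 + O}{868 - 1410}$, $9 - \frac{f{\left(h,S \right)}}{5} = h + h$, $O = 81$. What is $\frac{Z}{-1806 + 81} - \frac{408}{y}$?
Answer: $- \frac{77902527101}{313884450} \approx -248.19$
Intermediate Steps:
$f{\left(h,S \right)} = 45 - 10 h$ ($f{\left(h,S \right)} = 45 - 5 \left(h + h\right) = 45 - 5 \cdot 2 h = 45 - 10 h$)
$y = \frac{891}{542}$ ($y = - \frac{\left(1701 + 81\right) \frac{1}{868 - 1410}}{2} = - \frac{1782 \frac{1}{-542}}{2} = - \frac{1782 \left(- \frac{1}{542}\right)}{2} = \left(- \frac{1}{2}\right) \left(- \frac{891}{271}\right) = \frac{891}{542} \approx 1.6439$)
$Z = - \frac{1}{1838}$ ($Z = \frac{1}{\left(45 - -530\right) - 2413} = \frac{1}{\left(45 + 530\right) - 2413} = \frac{1}{575 - 2413} = \frac{1}{-1838} = - \frac{1}{1838} \approx -0.00054407$)
$\frac{Z}{-1806 + 81} - \frac{408}{y} = - \frac{1}{1838 \left(-1806 + 81\right)} - \frac{408}{\frac{891}{542}} = - \frac{1}{1838 \left(-1725\right)} - \frac{73712}{297} = \left(- \frac{1}{1838}\right) \left(- \frac{1}{1725}\right) - \frac{73712}{297} = \frac{1}{3170550} - \frac{73712}{297} = - \frac{77902527101}{313884450}$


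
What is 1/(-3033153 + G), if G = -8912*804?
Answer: -1/10198401 ≈ -9.8055e-8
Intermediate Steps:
G = -7165248
1/(-3033153 + G) = 1/(-3033153 - 7165248) = 1/(-10198401) = -1/10198401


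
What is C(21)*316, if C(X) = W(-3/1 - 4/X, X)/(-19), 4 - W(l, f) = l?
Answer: -47716/399 ≈ -119.59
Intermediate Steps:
W(l, f) = 4 - l
C(X) = -7/19 - 4/(19*X) (C(X) = (4 - (-3/1 - 4/X))/(-19) = (4 - (-3*1 - 4/X))*(-1/19) = (4 - (-3 - 4/X))*(-1/19) = (4 + (3 + 4/X))*(-1/19) = (7 + 4/X)*(-1/19) = -7/19 - 4/(19*X))
C(21)*316 = ((1/19)*(-4 - 7*21)/21)*316 = ((1/19)*(1/21)*(-4 - 147))*316 = ((1/19)*(1/21)*(-151))*316 = -151/399*316 = -47716/399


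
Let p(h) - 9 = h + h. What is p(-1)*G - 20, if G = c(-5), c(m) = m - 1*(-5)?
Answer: -20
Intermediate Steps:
c(m) = 5 + m (c(m) = m + 5 = 5 + m)
G = 0 (G = 5 - 5 = 0)
p(h) = 9 + 2*h (p(h) = 9 + (h + h) = 9 + 2*h)
p(-1)*G - 20 = (9 + 2*(-1))*0 - 20 = (9 - 2)*0 - 20 = 7*0 - 20 = 0 - 20 = -20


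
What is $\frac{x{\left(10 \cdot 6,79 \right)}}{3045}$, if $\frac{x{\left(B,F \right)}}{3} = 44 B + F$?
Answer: $\frac{2719}{1015} \approx 2.6788$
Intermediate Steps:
$x{\left(B,F \right)} = 3 F + 132 B$ ($x{\left(B,F \right)} = 3 \left(44 B + F\right) = 3 \left(F + 44 B\right) = 3 F + 132 B$)
$\frac{x{\left(10 \cdot 6,79 \right)}}{3045} = \frac{3 \cdot 79 + 132 \cdot 10 \cdot 6}{3045} = \left(237 + 132 \cdot 60\right) \frac{1}{3045} = \left(237 + 7920\right) \frac{1}{3045} = 8157 \cdot \frac{1}{3045} = \frac{2719}{1015}$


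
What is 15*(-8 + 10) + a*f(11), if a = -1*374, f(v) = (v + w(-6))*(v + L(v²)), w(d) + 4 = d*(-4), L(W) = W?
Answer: -1530378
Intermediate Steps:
w(d) = -4 - 4*d (w(d) = -4 + d*(-4) = -4 - 4*d)
f(v) = (20 + v)*(v + v²) (f(v) = (v + (-4 - 4*(-6)))*(v + v²) = (v + (-4 + 24))*(v + v²) = (v + 20)*(v + v²) = (20 + v)*(v + v²))
a = -374
15*(-8 + 10) + a*f(11) = 15*(-8 + 10) - 4114*(20 + 11² + 21*11) = 15*2 - 4114*(20 + 121 + 231) = 30 - 4114*372 = 30 - 374*4092 = 30 - 1530408 = -1530378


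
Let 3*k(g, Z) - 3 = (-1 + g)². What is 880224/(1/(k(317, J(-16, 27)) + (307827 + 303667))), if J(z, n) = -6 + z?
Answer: 567551124128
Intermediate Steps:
k(g, Z) = 1 + (-1 + g)²/3
880224/(1/(k(317, J(-16, 27)) + (307827 + 303667))) = 880224/(1/((1 + (-1 + 317)²/3) + (307827 + 303667))) = 880224/(1/((1 + (⅓)*316²) + 611494)) = 880224/(1/((1 + (⅓)*99856) + 611494)) = 880224/(1/((1 + 99856/3) + 611494)) = 880224/(1/(99859/3 + 611494)) = 880224/(1/(1934341/3)) = 880224/(3/1934341) = 880224*(1934341/3) = 567551124128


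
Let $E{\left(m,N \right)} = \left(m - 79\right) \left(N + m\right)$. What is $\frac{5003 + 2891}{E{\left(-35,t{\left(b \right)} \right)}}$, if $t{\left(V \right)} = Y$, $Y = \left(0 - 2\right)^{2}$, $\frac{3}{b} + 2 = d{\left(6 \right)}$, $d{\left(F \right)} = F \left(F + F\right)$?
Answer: $\frac{3947}{1767} \approx 2.2337$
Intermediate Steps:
$d{\left(F \right)} = 2 F^{2}$ ($d{\left(F \right)} = F 2 F = 2 F^{2}$)
$b = \frac{3}{70}$ ($b = \frac{3}{-2 + 2 \cdot 6^{2}} = \frac{3}{-2 + 2 \cdot 36} = \frac{3}{-2 + 72} = \frac{3}{70} \approx 0.042857$)
$Y = 4$ ($Y = \left(-2\right)^{2} = 4$)
$t{\left(V \right)} = 4$
$E{\left(m,N \right)} = \left(-79 + m\right) \left(N + m\right)$
$\frac{5003 + 2891}{E{\left(-35,t{\left(b \right)} \right)}} = \frac{5003 + 2891}{\left(-35\right)^{2} - 316 - -2765 + 4 \left(-35\right)} = \frac{7894}{1225 - 316 + 2765 - 140} = \frac{7894}{3534} = 7894 \cdot \frac{1}{3534} = \frac{3947}{1767}$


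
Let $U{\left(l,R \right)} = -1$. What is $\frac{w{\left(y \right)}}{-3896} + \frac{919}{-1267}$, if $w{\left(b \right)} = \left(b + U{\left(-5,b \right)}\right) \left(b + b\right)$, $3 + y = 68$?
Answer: $- \frac{1765233}{617029} \approx -2.8609$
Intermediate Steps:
$y = 65$ ($y = -3 + 68 = 65$)
$w{\left(b \right)} = 2 b \left(-1 + b\right)$ ($w{\left(b \right)} = \left(b - 1\right) \left(b + b\right) = \left(-1 + b\right) 2 b = 2 b \left(-1 + b\right)$)
$\frac{w{\left(y \right)}}{-3896} + \frac{919}{-1267} = \frac{2 \cdot 65 \left(-1 + 65\right)}{-3896} + \frac{919}{-1267} = 2 \cdot 65 \cdot 64 \left(- \frac{1}{3896}\right) + 919 \left(- \frac{1}{1267}\right) = 8320 \left(- \frac{1}{3896}\right) - \frac{919}{1267} = - \frac{1040}{487} - \frac{919}{1267} = - \frac{1765233}{617029}$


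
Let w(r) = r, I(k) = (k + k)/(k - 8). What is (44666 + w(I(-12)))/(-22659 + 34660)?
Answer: 223336/60005 ≈ 3.7220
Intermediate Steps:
I(k) = 2*k/(-8 + k) (I(k) = (2*k)/(-8 + k) = 2*k/(-8 + k))
(44666 + w(I(-12)))/(-22659 + 34660) = (44666 + 2*(-12)/(-8 - 12))/(-22659 + 34660) = (44666 + 2*(-12)/(-20))/12001 = (44666 + 2*(-12)*(-1/20))*(1/12001) = (44666 + 6/5)*(1/12001) = (223336/5)*(1/12001) = 223336/60005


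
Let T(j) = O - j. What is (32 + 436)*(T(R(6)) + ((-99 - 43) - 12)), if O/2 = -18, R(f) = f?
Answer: -91728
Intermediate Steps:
O = -36 (O = 2*(-18) = -36)
T(j) = -36 - j
(32 + 436)*(T(R(6)) + ((-99 - 43) - 12)) = (32 + 436)*((-36 - 1*6) + ((-99 - 43) - 12)) = 468*((-36 - 6) + (-142 - 12)) = 468*(-42 - 154) = 468*(-196) = -91728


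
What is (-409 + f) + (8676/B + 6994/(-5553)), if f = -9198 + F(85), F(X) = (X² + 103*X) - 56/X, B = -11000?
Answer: 1653745568081/259602750 ≈ 6370.3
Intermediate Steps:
F(X) = X² - 56/X + 103*X
f = 576414/85 (f = -9198 + (-56 + 85²*(103 + 85))/85 = -9198 + (-56 + 7225*188)/85 = -9198 + (-56 + 1358300)/85 = -9198 + (1/85)*1358244 = -9198 + 1358244/85 = 576414/85 ≈ 6781.3)
(-409 + f) + (8676/B + 6994/(-5553)) = (-409 + 576414/85) + (8676/(-11000) + 6994/(-5553)) = 541649/85 + (8676*(-1/11000) + 6994*(-1/5553)) = 541649/85 + (-2169/2750 - 6994/5553) = 541649/85 - 31277957/15270750 = 1653745568081/259602750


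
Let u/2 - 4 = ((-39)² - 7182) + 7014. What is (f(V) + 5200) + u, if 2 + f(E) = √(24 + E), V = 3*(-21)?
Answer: 7912 + I*√39 ≈ 7912.0 + 6.245*I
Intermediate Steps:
V = -63
f(E) = -2 + √(24 + E)
u = 2714 (u = 8 + 2*(((-39)² - 7182) + 7014) = 8 + 2*((1521 - 7182) + 7014) = 8 + 2*(-5661 + 7014) = 8 + 2*1353 = 8 + 2706 = 2714)
(f(V) + 5200) + u = ((-2 + √(24 - 63)) + 5200) + 2714 = ((-2 + √(-39)) + 5200) + 2714 = ((-2 + I*√39) + 5200) + 2714 = (5198 + I*√39) + 2714 = 7912 + I*√39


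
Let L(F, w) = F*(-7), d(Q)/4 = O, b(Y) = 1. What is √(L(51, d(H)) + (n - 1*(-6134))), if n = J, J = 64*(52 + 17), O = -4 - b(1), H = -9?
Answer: √10193 ≈ 100.96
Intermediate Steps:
O = -5 (O = -4 - 1*1 = -4 - 1 = -5)
d(Q) = -20 (d(Q) = 4*(-5) = -20)
J = 4416 (J = 64*69 = 4416)
L(F, w) = -7*F
n = 4416
√(L(51, d(H)) + (n - 1*(-6134))) = √(-7*51 + (4416 - 1*(-6134))) = √(-357 + (4416 + 6134)) = √(-357 + 10550) = √10193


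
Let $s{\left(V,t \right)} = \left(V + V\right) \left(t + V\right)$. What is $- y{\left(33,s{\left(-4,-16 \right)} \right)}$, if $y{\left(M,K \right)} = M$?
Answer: $-33$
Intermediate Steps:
$s{\left(V,t \right)} = 2 V \left(V + t\right)$
$- y{\left(33,s{\left(-4,-16 \right)} \right)} = \left(-1\right) 33 = -33$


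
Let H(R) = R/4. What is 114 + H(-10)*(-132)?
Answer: 444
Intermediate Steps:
H(R) = R/4 (H(R) = R*(¼) = R/4)
114 + H(-10)*(-132) = 114 + ((¼)*(-10))*(-132) = 114 - 5/2*(-132) = 114 + 330 = 444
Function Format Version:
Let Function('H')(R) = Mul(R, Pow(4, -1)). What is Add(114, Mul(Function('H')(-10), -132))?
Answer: 444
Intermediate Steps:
Function('H')(R) = Mul(Rational(1, 4), R) (Function('H')(R) = Mul(R, Rational(1, 4)) = Mul(Rational(1, 4), R))
Add(114, Mul(Function('H')(-10), -132)) = Add(114, Mul(Mul(Rational(1, 4), -10), -132)) = Add(114, Mul(Rational(-5, 2), -132)) = Add(114, 330) = 444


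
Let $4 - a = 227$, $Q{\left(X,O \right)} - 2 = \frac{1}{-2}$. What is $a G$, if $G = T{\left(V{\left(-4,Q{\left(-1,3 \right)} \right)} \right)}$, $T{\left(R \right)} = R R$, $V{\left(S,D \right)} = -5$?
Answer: $-5575$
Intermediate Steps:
$Q{\left(X,O \right)} = \frac{3}{2}$ ($Q{\left(X,O \right)} = 2 + \frac{1}{-2} = 2 - \frac{1}{2} = \frac{3}{2}$)
$a = -223$ ($a = 4 - 227 = -223$)
$T{\left(R \right)} = R^{2}$
$G = 25$ ($G = \left(-5\right)^{2} = 25$)
$a G = \left(-223\right) 25 = -5575$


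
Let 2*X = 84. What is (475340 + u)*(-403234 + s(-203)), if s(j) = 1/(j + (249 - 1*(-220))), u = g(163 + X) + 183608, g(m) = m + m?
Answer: -5051635664571/19 ≈ -2.6588e+11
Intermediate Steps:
X = 42 (X = (1/2)*84 = 42)
g(m) = 2*m
u = 184018 (u = 2*(163 + 42) + 183608 = 2*205 + 183608 = 410 + 183608 = 184018)
s(j) = 1/(469 + j) (s(j) = 1/(j + (249 + 220)) = 1/(j + 469) = 1/(469 + j))
(475340 + u)*(-403234 + s(-203)) = (475340 + 184018)*(-403234 + 1/(469 - 203)) = 659358*(-403234 + 1/266) = 659358*(-107260243/266) = -5051635664571/19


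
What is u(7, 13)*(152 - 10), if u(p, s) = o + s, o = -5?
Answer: 1136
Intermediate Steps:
u(p, s) = -5 + s
u(7, 13)*(152 - 10) = (-5 + 13)*(152 - 10) = 8*142 = 1136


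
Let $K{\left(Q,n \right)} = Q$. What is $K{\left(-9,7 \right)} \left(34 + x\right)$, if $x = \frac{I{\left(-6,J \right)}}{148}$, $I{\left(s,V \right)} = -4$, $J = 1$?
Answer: $- \frac{11313}{37} \approx -305.76$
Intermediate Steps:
$x = - \frac{1}{37}$ ($x = - \frac{4}{148} = \left(-4\right) \frac{1}{148} = - \frac{1}{37} \approx -0.027027$)
$K{\left(-9,7 \right)} \left(34 + x\right) = - 9 \left(34 - \frac{1}{37}\right) = \left(-9\right) \frac{1257}{37} = - \frac{11313}{37}$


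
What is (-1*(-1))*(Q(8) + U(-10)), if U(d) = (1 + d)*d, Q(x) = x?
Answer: 98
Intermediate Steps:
U(d) = d*(1 + d)
(-1*(-1))*(Q(8) + U(-10)) = (-1*(-1))*(8 - 10*(1 - 10)) = 1*(8 - 10*(-9)) = 1*(8 + 90) = 1*98 = 98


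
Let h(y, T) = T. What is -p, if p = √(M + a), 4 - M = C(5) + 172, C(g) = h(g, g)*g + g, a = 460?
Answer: -√262 ≈ -16.186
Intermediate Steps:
C(g) = g + g² (C(g) = g*g + g = g² + g = g + g²)
M = -198 (M = 4 - (5*(1 + 5) + 172) = 4 - (5*6 + 172) = 4 - (30 + 172) = 4 - 1*202 = 4 - 202 = -198)
p = √262 (p = √(-198 + 460) = √262 ≈ 16.186)
-p = -√262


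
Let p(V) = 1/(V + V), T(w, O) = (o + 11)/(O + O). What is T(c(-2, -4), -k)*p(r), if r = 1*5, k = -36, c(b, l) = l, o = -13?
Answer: -1/360 ≈ -0.0027778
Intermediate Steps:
r = 5
T(w, O) = -1/O (T(w, O) = (-13 + 11)/(O + O) = -2*1/(2*O) = -1/O)
p(V) = 1/(2*V)
T(c(-2, -4), -k)*p(r) = (-1/((-1*(-36))))*((1/2)/5) = (-1/36)*((1/2)*(1/5)) = -1*1/36*(1/10) = -1/36*1/10 = -1/360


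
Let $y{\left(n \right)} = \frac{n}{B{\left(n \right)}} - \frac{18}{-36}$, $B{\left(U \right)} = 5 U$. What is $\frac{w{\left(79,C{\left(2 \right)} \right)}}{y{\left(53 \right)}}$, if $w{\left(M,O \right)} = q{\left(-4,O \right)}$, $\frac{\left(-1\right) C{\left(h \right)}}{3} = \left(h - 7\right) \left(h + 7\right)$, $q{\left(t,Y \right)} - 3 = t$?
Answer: $- \frac{10}{7} \approx -1.4286$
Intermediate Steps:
$q{\left(t,Y \right)} = 3 + t$
$C{\left(h \right)} = - 3 \left(-7 + h\right) \left(7 + h\right)$ ($C{\left(h \right)} = - 3 \left(h - 7\right) \left(h + 7\right) = - 3 \left(-7 + h\right) \left(7 + h\right)$)
$y{\left(n \right)} = \frac{7}{10}$ ($y{\left(n \right)} = \frac{n}{5 n} - \frac{18}{-36} = n \frac{1}{5 n} - - \frac{1}{2} = \frac{1}{5} + \frac{1}{2} = \frac{7}{10}$)
$w{\left(M,O \right)} = -1$ ($w{\left(M,O \right)} = 3 - 4 = -1$)
$\frac{w{\left(79,C{\left(2 \right)} \right)}}{y{\left(53 \right)}} = - \frac{1}{\frac{7}{10}} = \left(-1\right) \frac{10}{7} = - \frac{10}{7}$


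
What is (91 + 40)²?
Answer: 17161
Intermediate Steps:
(91 + 40)² = 131² = 17161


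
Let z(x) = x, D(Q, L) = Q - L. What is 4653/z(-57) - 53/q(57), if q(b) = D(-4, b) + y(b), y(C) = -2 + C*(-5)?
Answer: -538741/6612 ≈ -81.479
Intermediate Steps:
y(C) = -2 - 5*C
q(b) = -6 - 6*b (q(b) = (-4 - b) + (-2 - 5*b) = -6 - 6*b)
4653/z(-57) - 53/q(57) = 4653/(-57) - 53/(-6 - 6*57) = 4653*(-1/57) - 53/(-6 - 342) = -1551/19 - 53/(-348) = -1551/19 - 53*(-1/348) = -1551/19 + 53/348 = -538741/6612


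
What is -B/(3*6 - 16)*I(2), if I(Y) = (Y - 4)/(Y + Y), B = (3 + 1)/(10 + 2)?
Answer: 1/12 ≈ 0.083333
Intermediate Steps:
B = 1/3 (B = 4/12 = 4*(1/12) = 1/3 ≈ 0.33333)
I(Y) = (-4 + Y)/(2*Y) (I(Y) = (-4 + Y)/((2*Y)) = (-4 + Y)*(1/(2*Y)) = (-4 + Y)/(2*Y))
-B/(3*6 - 16)*I(2) = -1/(3*(3*6 - 16))*(1/2)*(-4 + 2)/2 = -1/(3*(18 - 16))*(1/2)*(1/2)*(-2) = -(1/3)/2*(-1)/2 = -(1/3)*(1/2)*(-1)/2 = -(-1)/(6*2) = -1*(-1/12) = 1/12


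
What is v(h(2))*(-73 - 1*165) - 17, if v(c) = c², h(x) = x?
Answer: -969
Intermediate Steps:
v(h(2))*(-73 - 1*165) - 17 = 2²*(-73 - 1*165) - 17 = 4*(-73 - 165) - 17 = 4*(-238) - 17 = -952 - 17 = -969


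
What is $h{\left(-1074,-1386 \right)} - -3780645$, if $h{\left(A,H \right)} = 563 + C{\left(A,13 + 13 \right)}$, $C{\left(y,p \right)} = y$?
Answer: $3780134$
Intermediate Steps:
$h{\left(A,H \right)} = 563 + A$
$h{\left(-1074,-1386 \right)} - -3780645 = \left(563 - 1074\right) - -3780645 = -511 + 3780645 = 3780134$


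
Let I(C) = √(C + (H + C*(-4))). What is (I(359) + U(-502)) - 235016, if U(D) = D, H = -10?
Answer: -235518 + I*√1087 ≈ -2.3552e+5 + 32.97*I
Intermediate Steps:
I(C) = √(-10 - 3*C) (I(C) = √(C + (-10 + C*(-4))) = √(C + (-10 - 4*C)) = √(-10 - 3*C))
(I(359) + U(-502)) - 235016 = (√(-10 - 3*359) - 502) - 235016 = (√(-10 - 1077) - 502) - 235016 = (√(-1087) - 502) - 235016 = (I*√1087 - 502) - 235016 = (-502 + I*√1087) - 235016 = -235518 + I*√1087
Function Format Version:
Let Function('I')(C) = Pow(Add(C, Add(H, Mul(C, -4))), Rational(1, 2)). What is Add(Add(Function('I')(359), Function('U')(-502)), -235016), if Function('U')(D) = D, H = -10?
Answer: Add(-235518, Mul(I, Pow(1087, Rational(1, 2)))) ≈ Add(-2.3552e+5, Mul(32.970, I))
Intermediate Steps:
Function('I')(C) = Pow(Add(-10, Mul(-3, C)), Rational(1, 2)) (Function('I')(C) = Pow(Add(C, Add(-10, Mul(C, -4))), Rational(1, 2)) = Pow(Add(C, Add(-10, Mul(-4, C))), Rational(1, 2)) = Pow(Add(-10, Mul(-3, C)), Rational(1, 2)))
Add(Add(Function('I')(359), Function('U')(-502)), -235016) = Add(Add(Pow(Add(-10, Mul(-3, 359)), Rational(1, 2)), -502), -235016) = Add(Add(Pow(Add(-10, -1077), Rational(1, 2)), -502), -235016) = Add(Add(Pow(-1087, Rational(1, 2)), -502), -235016) = Add(Add(Mul(I, Pow(1087, Rational(1, 2))), -502), -235016) = Add(Add(-502, Mul(I, Pow(1087, Rational(1, 2)))), -235016) = Add(-235518, Mul(I, Pow(1087, Rational(1, 2))))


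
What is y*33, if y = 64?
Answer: 2112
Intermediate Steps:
y*33 = 64*33 = 2112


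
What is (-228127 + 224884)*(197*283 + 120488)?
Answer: -571543077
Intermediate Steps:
(-228127 + 224884)*(197*283 + 120488) = -3243*(55751 + 120488) = -3243*176239 = -571543077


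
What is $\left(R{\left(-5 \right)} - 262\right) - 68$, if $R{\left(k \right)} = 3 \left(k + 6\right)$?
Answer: $-327$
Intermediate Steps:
$R{\left(k \right)} = 18 + 3 k$ ($R{\left(k \right)} = 3 \left(6 + k\right) = 18 + 3 k$)
$\left(R{\left(-5 \right)} - 262\right) - 68 = \left(\left(18 + 3 \left(-5\right)\right) - 262\right) - 68 = \left(\left(18 - 15\right) - 262\right) - 68 = \left(3 - 262\right) - 68 = -259 - 68 = -327$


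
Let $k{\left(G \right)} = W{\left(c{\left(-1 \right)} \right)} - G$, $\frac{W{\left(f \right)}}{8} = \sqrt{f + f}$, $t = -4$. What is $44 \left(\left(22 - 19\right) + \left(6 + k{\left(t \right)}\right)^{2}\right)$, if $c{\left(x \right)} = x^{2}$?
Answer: $10164 + 7040 \sqrt{2} \approx 20120.0$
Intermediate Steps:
$W{\left(f \right)} = 8 \sqrt{2} \sqrt{f}$ ($W{\left(f \right)} = 8 \sqrt{f + f} = 8 \sqrt{2 f} = 8 \sqrt{2} \sqrt{f}$)
$k{\left(G \right)} = - G + 8 \sqrt{2}$ ($k{\left(G \right)} = 8 \sqrt{2} \sqrt{\left(-1\right)^{2}} - G = 8 \sqrt{2} \sqrt{1} - G = 8 \sqrt{2} \cdot 1 - G = 8 \sqrt{2} - G = - G + 8 \sqrt{2}$)
$44 \left(\left(22 - 19\right) + \left(6 + k{\left(t \right)}\right)^{2}\right) = 44 \left(\left(22 - 19\right) + \left(6 - \left(-4 - 8 \sqrt{2}\right)\right)^{2}\right) = 44 \left(3 + \left(6 + \left(4 + 8 \sqrt{2}\right)\right)^{2}\right) = 44 \left(3 + \left(10 + 8 \sqrt{2}\right)^{2}\right) = 132 + 44 \left(10 + 8 \sqrt{2}\right)^{2}$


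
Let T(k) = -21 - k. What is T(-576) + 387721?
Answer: 388276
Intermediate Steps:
T(-576) + 387721 = (-21 - 1*(-576)) + 387721 = (-21 + 576) + 387721 = 555 + 387721 = 388276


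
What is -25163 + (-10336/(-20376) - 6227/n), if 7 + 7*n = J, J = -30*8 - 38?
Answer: -6051435494/241965 ≈ -25010.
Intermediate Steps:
J = -278 (J = -240 - 38 = -278)
n = -285/7 (n = -1 + (1/7)*(-278) = -1 - 278/7 = -285/7 ≈ -40.714)
-25163 + (-10336/(-20376) - 6227/n) = -25163 + (-10336/(-20376) - 6227/(-285/7)) = -25163 + (-10336*(-1/20376) - 6227*(-7/285)) = -25163 + (1292/2547 + 43589/285) = -25163 + 37129801/241965 = -6051435494/241965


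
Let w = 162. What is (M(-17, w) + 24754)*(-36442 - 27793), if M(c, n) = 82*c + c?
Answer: -1499437605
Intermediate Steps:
M(c, n) = 83*c
(M(-17, w) + 24754)*(-36442 - 27793) = (83*(-17) + 24754)*(-36442 - 27793) = (-1411 + 24754)*(-64235) = 23343*(-64235) = -1499437605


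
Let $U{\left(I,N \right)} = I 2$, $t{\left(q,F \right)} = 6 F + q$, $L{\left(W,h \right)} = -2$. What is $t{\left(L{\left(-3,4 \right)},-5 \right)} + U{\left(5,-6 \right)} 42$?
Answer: $388$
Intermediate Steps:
$t{\left(q,F \right)} = q + 6 F$
$U{\left(I,N \right)} = 2 I$
$t{\left(L{\left(-3,4 \right)},-5 \right)} + U{\left(5,-6 \right)} 42 = \left(-2 + 6 \left(-5\right)\right) + 2 \cdot 5 \cdot 42 = \left(-2 - 30\right) + 10 \cdot 42 = -32 + 420 = 388$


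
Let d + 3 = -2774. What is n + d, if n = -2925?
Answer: -5702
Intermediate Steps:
d = -2777 (d = -3 - 2774 = -2777)
n + d = -2925 - 2777 = -5702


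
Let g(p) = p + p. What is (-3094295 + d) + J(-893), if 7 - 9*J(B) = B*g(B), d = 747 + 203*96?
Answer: -29261431/9 ≈ -3.2513e+6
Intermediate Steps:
g(p) = 2*p
d = 20235 (d = 747 + 19488 = 20235)
J(B) = 7/9 - 2*B²/9 (J(B) = 7/9 - B*2*B/9 = 7/9 - 2*B²/9)
(-3094295 + d) + J(-893) = (-3094295 + 20235) + (7/9 - 2/9*(-893)²) = -3074060 + (7/9 - 2/9*797449) = -3074060 + (7/9 - 1594898/9) = -3074060 - 1594891/9 = -29261431/9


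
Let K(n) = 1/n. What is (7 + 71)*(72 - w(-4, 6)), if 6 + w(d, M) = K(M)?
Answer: 6071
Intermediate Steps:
w(d, M) = -6 + 1/M
(7 + 71)*(72 - w(-4, 6)) = (7 + 71)*(72 - (-6 + 1/6)) = 78*(72 - (-6 + ⅙)) = 78*(72 - 1*(-35/6)) = 78*(72 + 35/6) = 78*(467/6) = 6071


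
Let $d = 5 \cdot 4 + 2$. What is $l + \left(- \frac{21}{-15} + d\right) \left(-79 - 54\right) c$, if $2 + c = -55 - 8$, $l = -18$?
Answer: $202275$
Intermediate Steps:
$c = -65$ ($c = -2 - 63 = -65$)
$d = 22$ ($d = 20 + 2 = 22$)
$l + \left(- \frac{21}{-15} + d\right) \left(-79 - 54\right) c = -18 + \left(- \frac{21}{-15} + 22\right) \left(-79 - 54\right) \left(-65\right) = -18 + \left(\left(-21\right) \left(- \frac{1}{15}\right) + 22\right) \left(-133\right) \left(-65\right) = -18 + \left(\frac{7}{5} + 22\right) \left(-133\right) \left(-65\right) = -18 + \frac{117}{5} \left(-133\right) \left(-65\right) = -18 - -202293 = -18 + 202293 = 202275$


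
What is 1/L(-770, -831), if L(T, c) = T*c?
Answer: 1/639870 ≈ 1.5628e-6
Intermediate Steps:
1/L(-770, -831) = 1/(-770*(-831)) = 1/639870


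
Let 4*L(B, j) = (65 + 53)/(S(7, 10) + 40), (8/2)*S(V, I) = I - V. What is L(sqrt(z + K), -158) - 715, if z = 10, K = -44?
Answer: -116427/163 ≈ -714.28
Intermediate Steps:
S(V, I) = -V/4 + I/4 (S(V, I) = (I - V)/4 = -V/4 + I/4)
L(B, j) = 118/163 (L(B, j) = ((65 + 53)/((-1/4*7 + (1/4)*10) + 40))/4 = (118/((-7/4 + 5/2) + 40))/4 = (118/(3/4 + 40))/4 = (118/(163/4))/4 = (118*(4/163))/4 = (1/4)*(472/163) = 118/163)
L(sqrt(z + K), -158) - 715 = 118/163 - 715 = -116427/163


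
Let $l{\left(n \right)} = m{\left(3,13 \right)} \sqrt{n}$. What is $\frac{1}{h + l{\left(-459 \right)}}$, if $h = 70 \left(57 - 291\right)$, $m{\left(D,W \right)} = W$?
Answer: $- \frac{140}{2293863} - \frac{i \sqrt{51}}{6881589} \approx -6.1032 \cdot 10^{-5} - 1.0378 \cdot 10^{-6} i$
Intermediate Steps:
$l{\left(n \right)} = 13 \sqrt{n}$
$h = -16380$ ($h = 70 \left(-234\right) = -16380$)
$\frac{1}{h + l{\left(-459 \right)}} = \frac{1}{-16380 + 13 \sqrt{-459}} = \frac{1}{-16380 + 13 \cdot 3 i \sqrt{51}} = \frac{1}{-16380 + 39 i \sqrt{51}}$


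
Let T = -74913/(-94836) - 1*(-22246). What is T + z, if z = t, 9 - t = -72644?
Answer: 2999972159/31612 ≈ 94900.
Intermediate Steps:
t = 72653 (t = 9 - 1*(-72644) = 9 + 72644 = 72653)
T = 703265523/31612 (T = -74913*(-1/94836) + 22246 = 24971/31612 + 22246 = 703265523/31612 ≈ 22247.)
z = 72653
T + z = 703265523/31612 + 72653 = 2999972159/31612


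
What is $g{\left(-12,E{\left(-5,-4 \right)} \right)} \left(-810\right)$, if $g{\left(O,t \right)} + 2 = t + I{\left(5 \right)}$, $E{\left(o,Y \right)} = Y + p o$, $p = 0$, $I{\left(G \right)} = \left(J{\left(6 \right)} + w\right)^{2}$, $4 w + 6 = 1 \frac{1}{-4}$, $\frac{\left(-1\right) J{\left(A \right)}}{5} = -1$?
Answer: $- \frac{603045}{128} \approx -4711.3$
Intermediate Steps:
$J{\left(A \right)} = 5$ ($J{\left(A \right)} = \left(-5\right) \left(-1\right) = 5$)
$w = - \frac{25}{16}$ ($w = - \frac{3}{2} + \frac{1 \frac{1}{-4}}{4} = - \frac{3}{2} + \frac{1 \left(- \frac{1}{4}\right)}{4} = - \frac{3}{2} + \frac{1}{4} \left(- \frac{1}{4}\right) = - \frac{3}{2} - \frac{1}{16} = - \frac{25}{16} \approx -1.5625$)
$I{\left(G \right)} = \frac{3025}{256}$ ($I{\left(G \right)} = \left(5 - \frac{25}{16}\right)^{2} = \left(\frac{55}{16}\right)^{2} = \frac{3025}{256}$)
$E{\left(o,Y \right)} = Y$ ($E{\left(o,Y \right)} = Y + 0 o = Y + 0 = Y$)
$g{\left(O,t \right)} = \frac{2513}{256} + t$ ($g{\left(O,t \right)} = -2 + \left(t + \frac{3025}{256}\right) = -2 + \left(\frac{3025}{256} + t\right) = \frac{2513}{256} + t$)
$g{\left(-12,E{\left(-5,-4 \right)} \right)} \left(-810\right) = \left(\frac{2513}{256} - 4\right) \left(-810\right) = \frac{1489}{256} \left(-810\right) = - \frac{603045}{128}$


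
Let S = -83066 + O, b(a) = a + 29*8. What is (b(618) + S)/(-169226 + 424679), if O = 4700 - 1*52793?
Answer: -130309/255453 ≈ -0.51011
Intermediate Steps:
b(a) = 232 + a (b(a) = a + 232 = 232 + a)
O = -48093 (O = 4700 - 52793 = -48093)
S = -131159 (S = -83066 - 48093 = -131159)
(b(618) + S)/(-169226 + 424679) = ((232 + 618) - 131159)/(-169226 + 424679) = (850 - 131159)/255453 = -130309*1/255453 = -130309/255453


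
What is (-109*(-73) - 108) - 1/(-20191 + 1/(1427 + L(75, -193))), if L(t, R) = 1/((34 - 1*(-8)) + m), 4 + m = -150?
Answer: 25328613909592/3226986081 ≈ 7849.0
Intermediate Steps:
m = -154 (m = -4 - 150 = -154)
L(t, R) = -1/112 (L(t, R) = 1/((34 - 1*(-8)) - 154) = 1/((34 + 8) - 154) = 1/(42 - 154) = 1/(-112) = -1/112)
(-109*(-73) - 108) - 1/(-20191 + 1/(1427 + L(75, -193))) = (-109*(-73) - 108) - 1/(-20191 + 1/(1427 - 1/112)) = (7957 - 108) - 1/(-20191 + 1/(159823/112)) = 7849 - 1/(-20191 + 112/159823) = 7849 - 1/(-3226986081/159823) = 7849 - 1*(-159823/3226986081) = 7849 + 159823/3226986081 = 25328613909592/3226986081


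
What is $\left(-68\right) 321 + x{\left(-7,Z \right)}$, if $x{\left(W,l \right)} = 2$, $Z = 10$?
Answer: $-21826$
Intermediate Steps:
$\left(-68\right) 321 + x{\left(-7,Z \right)} = \left(-68\right) 321 + 2 = -21828 + 2 = -21826$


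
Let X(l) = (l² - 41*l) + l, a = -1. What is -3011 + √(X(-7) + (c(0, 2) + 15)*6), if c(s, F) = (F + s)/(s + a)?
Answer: -3011 + √407 ≈ -2990.8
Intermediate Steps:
c(s, F) = (F + s)/(-1 + s) (c(s, F) = (F + s)/(s - 1) = (F + s)/(-1 + s))
X(l) = l² - 40*l
-3011 + √(X(-7) + (c(0, 2) + 15)*6) = -3011 + √(-7*(-40 - 7) + ((2 + 0)/(-1 + 0) + 15)*6) = -3011 + √(-7*(-47) + (2/(-1) + 15)*6) = -3011 + √(329 + (-1*2 + 15)*6) = -3011 + √(329 + (-2 + 15)*6) = -3011 + √(329 + 13*6) = -3011 + √(329 + 78) = -3011 + √407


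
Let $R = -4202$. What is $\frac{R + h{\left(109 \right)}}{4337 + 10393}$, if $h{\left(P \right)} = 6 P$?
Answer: $- \frac{1774}{7365} \approx -0.24087$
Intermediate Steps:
$\frac{R + h{\left(109 \right)}}{4337 + 10393} = \frac{-4202 + 6 \cdot 109}{4337 + 10393} = \frac{-4202 + 654}{14730} = \left(-3548\right) \frac{1}{14730} = - \frac{1774}{7365}$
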